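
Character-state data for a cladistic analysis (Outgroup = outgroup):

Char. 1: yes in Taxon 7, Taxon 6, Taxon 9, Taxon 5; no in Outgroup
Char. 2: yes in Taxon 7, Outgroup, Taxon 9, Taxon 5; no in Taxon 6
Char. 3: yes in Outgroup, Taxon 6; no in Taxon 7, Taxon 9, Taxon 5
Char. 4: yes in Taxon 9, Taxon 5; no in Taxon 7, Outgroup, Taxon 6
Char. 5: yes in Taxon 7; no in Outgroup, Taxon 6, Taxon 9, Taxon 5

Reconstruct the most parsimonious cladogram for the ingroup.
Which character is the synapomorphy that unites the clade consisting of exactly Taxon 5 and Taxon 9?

Character polarity is set by the outgroup: the derived state is whichever differs from the outgroup's state, so for Char. 2, Char. 3 the derived state is 'no', and for the remaining characters it is 'yes'.
Char. 1 (derived state 'yes') is shared by all ingroup taxa — unites the whole ingroup.
Char. 2: derived state 'no' in Taxon 6 only — an autapomorphy, so it tells us nothing about relationships among taxa.
Only Taxon 5, Taxon 7, and Taxon 9 show the derived state 'no' for Char. 3, supporting them as a clade.
Char. 4 (derived state 'yes') is shared by Taxon 5 and Taxon 9 — a synapomorphy uniting that clade.
Char. 5: derived state 'yes' in Taxon 7 only — an autapomorphy, so it tells us nothing about relationships among taxa.
Most parsimonious ingroup topology: (((Taxon 5,Taxon 9),Taxon 7),Taxon 6).
The clade {Taxon 5, Taxon 9} is supported by Char. 4: its derived state 'yes' occurs in exactly those taxa and in no other taxon (including the outgroup).

Char. 4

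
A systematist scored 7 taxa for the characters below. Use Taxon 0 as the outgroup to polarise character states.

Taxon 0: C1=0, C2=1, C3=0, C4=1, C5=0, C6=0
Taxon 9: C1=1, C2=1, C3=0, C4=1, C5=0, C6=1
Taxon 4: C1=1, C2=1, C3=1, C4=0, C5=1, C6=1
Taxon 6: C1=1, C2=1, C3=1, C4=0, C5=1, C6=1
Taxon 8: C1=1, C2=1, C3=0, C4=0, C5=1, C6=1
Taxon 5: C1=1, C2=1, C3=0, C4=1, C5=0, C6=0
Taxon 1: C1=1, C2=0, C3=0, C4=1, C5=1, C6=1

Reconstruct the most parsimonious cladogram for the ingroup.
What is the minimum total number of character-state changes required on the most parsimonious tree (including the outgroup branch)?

Character polarity is set by the outgroup: the derived state is whichever differs from the outgroup's state, so for C2, C4 the derived state is '0', and for the remaining characters it is '1'.
All ingroup taxa share the derived state '1' for C1; it defines the ingroup but does not resolve relationships within it.
C2 (derived state '0') is unique to Taxon 1 (autapomorphy; uninformative for grouping).
C3: derived state '1' in Taxon 4 and Taxon 6 only — synapomorphy for {Taxon 4, Taxon 6}.
C4: derived state '0' in Taxon 4, Taxon 6, and Taxon 8 only — synapomorphy for {Taxon 4, Taxon 6, Taxon 8}.
Only Taxon 1, Taxon 4, Taxon 6, and Taxon 8 show the derived state '1' for C5, supporting them as a clade.
C6: derived state '1' in Taxon 1, Taxon 4, Taxon 6, Taxon 8, and Taxon 9 only — synapomorphy for {Taxon 1, Taxon 4, Taxon 6, Taxon 8, Taxon 9}.
Most parsimonious ingroup topology: ((Taxon 9,(((Taxon 4,Taxon 6),Taxon 8),Taxon 1)),Taxon 5).
Changes per character on this tree: C1: 1; C2: 1; C3: 1; C4: 1; C5: 1; C6: 1.
Total = 6.

6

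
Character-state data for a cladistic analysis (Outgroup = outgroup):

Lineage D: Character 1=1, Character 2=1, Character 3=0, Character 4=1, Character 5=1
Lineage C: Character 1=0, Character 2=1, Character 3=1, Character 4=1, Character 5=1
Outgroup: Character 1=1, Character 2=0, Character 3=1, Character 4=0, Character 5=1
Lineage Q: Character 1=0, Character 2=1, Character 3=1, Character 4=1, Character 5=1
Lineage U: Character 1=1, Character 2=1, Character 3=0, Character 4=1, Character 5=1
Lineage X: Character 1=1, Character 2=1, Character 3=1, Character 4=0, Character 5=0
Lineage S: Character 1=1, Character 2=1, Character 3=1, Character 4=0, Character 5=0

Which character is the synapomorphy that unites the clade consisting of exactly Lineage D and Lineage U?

Character polarity is set by the outgroup: the derived state is whichever differs from the outgroup's state, so for Character 1, Character 3, Character 5 the derived state is '0', and for the remaining characters it is '1'.
Only Lineage C and Lineage Q show the derived state '0' for Character 1, supporting them as a clade.
All ingroup taxa share the derived state '1' for Character 2; it defines the ingroup but does not resolve relationships within it.
Character 3: derived state '0' in Lineage D and Lineage U only — synapomorphy for {Lineage D, Lineage U}.
Only Lineage C, Lineage D, Lineage Q, and Lineage U show the derived state '1' for Character 4, supporting them as a clade.
Only Lineage S and Lineage X show the derived state '0' for Character 5, supporting them as a clade.
Most parsimonious ingroup topology: (((Lineage U,Lineage D),(Lineage Q,Lineage C)),(Lineage S,Lineage X)).
The clade {Lineage D, Lineage U} is supported by Character 3: its derived state '0' occurs in exactly those taxa and in no other taxon (including the outgroup).

Character 3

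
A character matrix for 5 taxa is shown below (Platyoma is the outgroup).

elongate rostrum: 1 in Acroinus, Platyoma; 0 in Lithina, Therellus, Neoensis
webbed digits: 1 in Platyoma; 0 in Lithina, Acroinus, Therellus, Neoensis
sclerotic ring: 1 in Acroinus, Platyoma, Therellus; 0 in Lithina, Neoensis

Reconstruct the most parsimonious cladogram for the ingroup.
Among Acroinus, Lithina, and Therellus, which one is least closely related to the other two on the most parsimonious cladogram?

Acroinus

The outgroup has state '1' for every character, so '0' is the derived state throughout.
Only Lithina, Neoensis, and Therellus show the derived state '0' for elongate rostrum, supporting them as a clade.
All ingroup taxa share the derived state '0' for webbed digits; it defines the ingroup but does not resolve relationships within it.
sclerotic ring (derived state '0') is shared by Lithina and Neoensis — a synapomorphy uniting that clade.
Most parsimonious ingroup topology: (((Lithina,Neoensis),Therellus),Acroinus).
Lithina and Therellus share a more recent common ancestor with each other than either does with Acroinus, so Acroinus is the least closely related of the three.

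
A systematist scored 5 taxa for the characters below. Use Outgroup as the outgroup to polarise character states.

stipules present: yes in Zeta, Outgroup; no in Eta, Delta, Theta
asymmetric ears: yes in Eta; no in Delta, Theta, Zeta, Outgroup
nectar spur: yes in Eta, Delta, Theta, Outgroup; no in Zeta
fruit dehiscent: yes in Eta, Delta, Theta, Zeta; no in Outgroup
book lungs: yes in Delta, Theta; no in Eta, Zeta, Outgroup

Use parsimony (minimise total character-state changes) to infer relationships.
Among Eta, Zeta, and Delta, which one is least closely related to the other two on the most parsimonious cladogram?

Character polarity is set by the outgroup: the derived state is whichever differs from the outgroup's state, so for stipules present, nectar spur the derived state is 'no', and for the remaining characters it is 'yes'.
Only Delta, Eta, and Theta show the derived state 'no' for stipules present, supporting them as a clade.
asymmetric ears: derived state 'yes' in Eta only — an autapomorphy, so it tells us nothing about relationships among taxa.
nectar spur: derived state 'no' in Zeta only — an autapomorphy, so it tells us nothing about relationships among taxa.
All ingroup taxa share the derived state 'yes' for fruit dehiscent; it defines the ingroup but does not resolve relationships within it.
book lungs: derived state 'yes' in Delta and Theta only — synapomorphy for {Delta, Theta}.
Most parsimonious ingroup topology: (Zeta,((Theta,Delta),Eta)).
Delta and Eta share a more recent common ancestor with each other than either does with Zeta, so Zeta is the least closely related of the three.

Zeta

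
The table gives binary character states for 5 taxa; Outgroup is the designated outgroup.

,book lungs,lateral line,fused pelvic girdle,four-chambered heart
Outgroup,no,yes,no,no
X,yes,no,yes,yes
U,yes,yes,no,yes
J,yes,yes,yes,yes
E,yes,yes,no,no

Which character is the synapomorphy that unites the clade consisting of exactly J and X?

Character polarity is set by the outgroup: the derived state is whichever differs from the outgroup's state, so for lateral line the derived state is 'no', and for the remaining characters it is 'yes'.
book lungs (derived state 'yes') is shared by all ingroup taxa — unites the whole ingroup.
lateral line (derived state 'no') is unique to X (autapomorphy; uninformative for grouping).
fused pelvic girdle: derived state 'yes' in J and X only — synapomorphy for {J, X}.
four-chambered heart: derived state 'yes' in J, U, and X only — synapomorphy for {J, U, X}.
Most parsimonious ingroup topology: (((X,J),U),E).
The clade {J, X} is supported by fused pelvic girdle: its derived state 'yes' occurs in exactly those taxa and in no other taxon (including the outgroup).

fused pelvic girdle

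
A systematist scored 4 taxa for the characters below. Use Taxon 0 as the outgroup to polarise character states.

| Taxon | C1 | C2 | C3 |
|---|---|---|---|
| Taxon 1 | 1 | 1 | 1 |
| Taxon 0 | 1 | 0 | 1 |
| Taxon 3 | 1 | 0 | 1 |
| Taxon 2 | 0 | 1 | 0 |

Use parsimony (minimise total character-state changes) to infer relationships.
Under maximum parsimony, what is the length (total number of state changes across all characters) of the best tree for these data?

3

Character polarity is set by the outgroup: the derived state is whichever differs from the outgroup's state, so for C1, C3 the derived state is '0', and for the remaining characters it is '1'.
C1 (derived state '0') is unique to Taxon 2 (autapomorphy; uninformative for grouping).
Only Taxon 1 and Taxon 2 show the derived state '1' for C2, supporting them as a clade.
C3 (derived state '0') is unique to Taxon 2 (autapomorphy; uninformative for grouping).
Most parsimonious ingroup topology: ((Taxon 1,Taxon 2),Taxon 3).
Changes per character on this tree: C1: 1; C2: 1; C3: 1.
Total = 3.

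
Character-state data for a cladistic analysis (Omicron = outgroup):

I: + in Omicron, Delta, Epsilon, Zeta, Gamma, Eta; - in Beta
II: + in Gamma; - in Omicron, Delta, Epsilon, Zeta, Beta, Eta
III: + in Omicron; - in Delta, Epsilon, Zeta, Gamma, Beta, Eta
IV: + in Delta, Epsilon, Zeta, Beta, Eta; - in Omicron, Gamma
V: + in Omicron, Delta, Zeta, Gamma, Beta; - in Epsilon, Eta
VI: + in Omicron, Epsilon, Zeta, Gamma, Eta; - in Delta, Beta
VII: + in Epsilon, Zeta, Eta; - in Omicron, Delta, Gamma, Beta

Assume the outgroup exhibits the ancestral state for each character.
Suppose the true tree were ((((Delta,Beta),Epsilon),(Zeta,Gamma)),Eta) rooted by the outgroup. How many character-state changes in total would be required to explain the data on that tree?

11

Map each character onto ((((Delta,Beta),Epsilon),(Zeta,Gamma)),Eta) (rooted by Omicron) and count the minimum state changes it requires (Fitch parsimony):
I: 1; II: 1; III: 1; IV: 2; V: 2; VI: 1; VII: 3.
Total tree length = 11.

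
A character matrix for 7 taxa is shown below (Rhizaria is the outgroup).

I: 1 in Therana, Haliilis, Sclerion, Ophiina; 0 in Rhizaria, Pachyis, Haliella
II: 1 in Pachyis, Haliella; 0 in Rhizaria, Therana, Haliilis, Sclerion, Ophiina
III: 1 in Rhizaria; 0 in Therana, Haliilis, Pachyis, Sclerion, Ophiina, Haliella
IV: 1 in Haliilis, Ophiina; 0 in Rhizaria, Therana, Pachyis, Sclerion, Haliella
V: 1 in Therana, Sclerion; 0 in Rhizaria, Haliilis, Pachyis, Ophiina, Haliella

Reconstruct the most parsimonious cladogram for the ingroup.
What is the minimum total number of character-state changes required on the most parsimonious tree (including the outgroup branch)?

Character polarity is set by the outgroup: the derived state is whichever differs from the outgroup's state, so for III the derived state is '0', and for the remaining characters it is '1'.
I: derived state '1' in Haliilis, Ophiina, Sclerion, and Therana only — synapomorphy for {Haliilis, Ophiina, Sclerion, Therana}.
II (derived state '1') is shared by Haliella and Pachyis — a synapomorphy uniting that clade.
III (derived state '0') is shared by all ingroup taxa — unites the whole ingroup.
IV: derived state '1' in Haliilis and Ophiina only — synapomorphy for {Haliilis, Ophiina}.
Only Sclerion and Therana show the derived state '1' for V, supporting them as a clade.
Most parsimonious ingroup topology: (((Therana,Sclerion),(Haliilis,Ophiina)),(Pachyis,Haliella)).
Changes per character on this tree: I: 1; II: 1; III: 1; IV: 1; V: 1.
Total = 5.

5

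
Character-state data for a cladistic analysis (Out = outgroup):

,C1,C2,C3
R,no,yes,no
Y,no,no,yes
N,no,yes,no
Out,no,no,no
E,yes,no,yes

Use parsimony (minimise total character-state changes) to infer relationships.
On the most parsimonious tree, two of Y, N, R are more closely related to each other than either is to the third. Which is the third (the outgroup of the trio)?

Y

The outgroup has state 'no' for every character, so 'yes' is the derived state throughout.
C1: derived state 'yes' in E only — an autapomorphy, so it tells us nothing about relationships among taxa.
C2: derived state 'yes' in N and R only — synapomorphy for {N, R}.
C3: derived state 'yes' in E and Y only — synapomorphy for {E, Y}.
Most parsimonious ingroup topology: ((R,N),(E,Y)).
R and N share a more recent common ancestor with each other than either does with Y, so Y is the least closely related of the three.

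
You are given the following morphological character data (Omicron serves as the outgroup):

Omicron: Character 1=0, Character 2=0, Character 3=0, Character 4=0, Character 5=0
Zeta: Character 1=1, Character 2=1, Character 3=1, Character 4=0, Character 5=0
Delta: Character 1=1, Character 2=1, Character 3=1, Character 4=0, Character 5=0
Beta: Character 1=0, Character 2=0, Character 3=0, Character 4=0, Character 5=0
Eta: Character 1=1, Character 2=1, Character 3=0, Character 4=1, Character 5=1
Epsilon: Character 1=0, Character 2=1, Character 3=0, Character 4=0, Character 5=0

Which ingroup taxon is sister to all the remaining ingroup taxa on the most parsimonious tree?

The outgroup has state '0' for every character, so '1' is the derived state throughout.
Only Delta, Eta, and Zeta show the derived state '1' for Character 1, supporting them as a clade.
Character 2 (derived state '1') is shared by Delta, Epsilon, Eta, and Zeta — a synapomorphy uniting that clade.
Character 3: derived state '1' in Delta and Zeta only — synapomorphy for {Delta, Zeta}.
Character 4 (derived state '1') is unique to Eta (autapomorphy; uninformative for grouping).
Character 5 (derived state '1') is unique to Eta (autapomorphy; uninformative for grouping).
Most parsimonious ingroup topology: ((((Zeta,Delta),Eta),Epsilon),Beta).
Beta is sister to the clade containing all other ingroup taxa, so it is the earliest-diverging (most basal) ingroup lineage.

Beta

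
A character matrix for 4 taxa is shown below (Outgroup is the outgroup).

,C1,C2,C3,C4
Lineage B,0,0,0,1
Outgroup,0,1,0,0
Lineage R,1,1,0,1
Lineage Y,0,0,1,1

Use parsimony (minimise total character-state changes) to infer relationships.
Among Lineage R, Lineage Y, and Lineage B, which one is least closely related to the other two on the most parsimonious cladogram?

Lineage R

Character polarity is set by the outgroup: the derived state is whichever differs from the outgroup's state, so for C2 the derived state is '0', and for the remaining characters it is '1'.
C1 (derived state '1') is unique to Lineage R (autapomorphy; uninformative for grouping).
C2: derived state '0' in Lineage B and Lineage Y only — synapomorphy for {Lineage B, Lineage Y}.
C3 (derived state '1') is unique to Lineage Y (autapomorphy; uninformative for grouping).
C4 (derived state '1') is shared by all ingroup taxa — unites the whole ingroup.
Most parsimonious ingroup topology: ((Lineage B,Lineage Y),Lineage R).
Lineage B and Lineage Y share a more recent common ancestor with each other than either does with Lineage R, so Lineage R is the least closely related of the three.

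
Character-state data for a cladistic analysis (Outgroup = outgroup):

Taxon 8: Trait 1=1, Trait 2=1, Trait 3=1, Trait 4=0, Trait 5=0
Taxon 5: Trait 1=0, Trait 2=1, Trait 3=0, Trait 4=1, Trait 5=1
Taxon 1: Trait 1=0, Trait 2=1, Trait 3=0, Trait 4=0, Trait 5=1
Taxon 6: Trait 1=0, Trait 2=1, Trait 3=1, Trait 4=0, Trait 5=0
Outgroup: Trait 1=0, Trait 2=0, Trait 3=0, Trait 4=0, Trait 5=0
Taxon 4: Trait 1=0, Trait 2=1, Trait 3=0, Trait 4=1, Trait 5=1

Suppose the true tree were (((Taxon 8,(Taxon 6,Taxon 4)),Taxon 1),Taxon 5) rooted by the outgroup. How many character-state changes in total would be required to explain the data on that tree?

Map each character onto (((Taxon 8,(Taxon 6,Taxon 4)),Taxon 1),Taxon 5) (rooted by Outgroup) and count the minimum state changes it requires (Fitch parsimony):
Trait 1: 1; Trait 2: 1; Trait 3: 2; Trait 4: 2; Trait 5: 3.
Total tree length = 9.

9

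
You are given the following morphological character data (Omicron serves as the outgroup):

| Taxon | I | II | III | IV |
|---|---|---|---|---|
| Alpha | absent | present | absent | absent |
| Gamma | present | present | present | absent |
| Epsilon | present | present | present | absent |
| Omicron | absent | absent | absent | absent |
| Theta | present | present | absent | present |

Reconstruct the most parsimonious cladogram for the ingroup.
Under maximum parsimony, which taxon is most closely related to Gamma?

The outgroup has state 'absent' for every character, so 'present' is the derived state throughout.
I (derived state 'present') is shared by Epsilon, Gamma, and Theta — a synapomorphy uniting that clade.
All ingroup taxa share the derived state 'present' for II; it defines the ingroup but does not resolve relationships within it.
III: derived state 'present' in Epsilon and Gamma only — synapomorphy for {Epsilon, Gamma}.
IV (derived state 'present') is unique to Theta (autapomorphy; uninformative for grouping).
Most parsimonious ingroup topology: ((Theta,(Gamma,Epsilon)),Alpha).
Gamma and Epsilon form a cherry on this tree, so they are sister taxa.

Epsilon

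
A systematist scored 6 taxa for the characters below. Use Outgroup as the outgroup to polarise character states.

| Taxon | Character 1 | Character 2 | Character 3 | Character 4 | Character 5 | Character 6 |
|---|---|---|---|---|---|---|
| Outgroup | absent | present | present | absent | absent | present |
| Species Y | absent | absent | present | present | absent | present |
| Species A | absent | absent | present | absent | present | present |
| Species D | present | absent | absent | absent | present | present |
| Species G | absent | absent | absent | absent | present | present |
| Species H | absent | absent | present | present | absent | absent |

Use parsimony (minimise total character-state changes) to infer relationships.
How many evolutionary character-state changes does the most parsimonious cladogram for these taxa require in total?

6

Character polarity is set by the outgroup: the derived state is whichever differs from the outgroup's state, so for Character 2, Character 3, Character 6 the derived state is 'absent', and for the remaining characters it is 'present'.
Character 1 (derived state 'present') is unique to Species D (autapomorphy; uninformative for grouping).
All ingroup taxa share the derived state 'absent' for Character 2; it defines the ingroup but does not resolve relationships within it.
Character 3: derived state 'absent' in Species D and Species G only — synapomorphy for {Species D, Species G}.
Character 4 (derived state 'present') is shared by Species H and Species Y — a synapomorphy uniting that clade.
Only Species A, Species D, and Species G show the derived state 'present' for Character 5, supporting them as a clade.
Character 6 (derived state 'absent') is unique to Species H (autapomorphy; uninformative for grouping).
Most parsimonious ingroup topology: ((Species Y,Species H),(Species A,(Species D,Species G))).
Changes per character on this tree: Character 1: 1; Character 2: 1; Character 3: 1; Character 4: 1; Character 5: 1; Character 6: 1.
Total = 6.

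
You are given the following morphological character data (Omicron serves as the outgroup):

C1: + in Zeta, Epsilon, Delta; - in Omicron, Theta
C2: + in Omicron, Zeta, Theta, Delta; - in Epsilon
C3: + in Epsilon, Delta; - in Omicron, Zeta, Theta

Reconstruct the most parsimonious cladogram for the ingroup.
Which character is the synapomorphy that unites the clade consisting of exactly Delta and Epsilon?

Character polarity is set by the outgroup: the derived state is whichever differs from the outgroup's state, so for C2 the derived state is '-', and for the remaining characters it is '+'.
C1 (derived state '+') is shared by Delta, Epsilon, and Zeta — a synapomorphy uniting that clade.
C2 (derived state '-') is unique to Epsilon (autapomorphy; uninformative for grouping).
Only Delta and Epsilon show the derived state '+' for C3, supporting them as a clade.
Most parsimonious ingroup topology: ((Zeta,(Epsilon,Delta)),Theta).
The clade {Delta, Epsilon} is supported by C3: its derived state '+' occurs in exactly those taxa and in no other taxon (including the outgroup).

C3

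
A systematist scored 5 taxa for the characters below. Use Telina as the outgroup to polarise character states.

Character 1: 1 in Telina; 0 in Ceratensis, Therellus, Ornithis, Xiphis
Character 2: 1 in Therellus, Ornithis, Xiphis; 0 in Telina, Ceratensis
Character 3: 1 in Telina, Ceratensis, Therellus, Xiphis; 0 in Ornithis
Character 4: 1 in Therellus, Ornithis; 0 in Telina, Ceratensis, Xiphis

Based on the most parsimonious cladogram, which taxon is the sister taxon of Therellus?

Ornithis

Character polarity is set by the outgroup: the derived state is whichever differs from the outgroup's state, so for Character 1, Character 3 the derived state is '0', and for the remaining characters it is '1'.
Character 1 (derived state '0') is shared by all ingroup taxa — unites the whole ingroup.
Character 2 (derived state '1') is shared by Ornithis, Therellus, and Xiphis — a synapomorphy uniting that clade.
Character 3 (derived state '0') is unique to Ornithis (autapomorphy; uninformative for grouping).
Character 4: derived state '1' in Ornithis and Therellus only — synapomorphy for {Ornithis, Therellus}.
Most parsimonious ingroup topology: (Ceratensis,((Therellus,Ornithis),Xiphis)).
Therellus and Ornithis form a cherry on this tree, so they are sister taxa.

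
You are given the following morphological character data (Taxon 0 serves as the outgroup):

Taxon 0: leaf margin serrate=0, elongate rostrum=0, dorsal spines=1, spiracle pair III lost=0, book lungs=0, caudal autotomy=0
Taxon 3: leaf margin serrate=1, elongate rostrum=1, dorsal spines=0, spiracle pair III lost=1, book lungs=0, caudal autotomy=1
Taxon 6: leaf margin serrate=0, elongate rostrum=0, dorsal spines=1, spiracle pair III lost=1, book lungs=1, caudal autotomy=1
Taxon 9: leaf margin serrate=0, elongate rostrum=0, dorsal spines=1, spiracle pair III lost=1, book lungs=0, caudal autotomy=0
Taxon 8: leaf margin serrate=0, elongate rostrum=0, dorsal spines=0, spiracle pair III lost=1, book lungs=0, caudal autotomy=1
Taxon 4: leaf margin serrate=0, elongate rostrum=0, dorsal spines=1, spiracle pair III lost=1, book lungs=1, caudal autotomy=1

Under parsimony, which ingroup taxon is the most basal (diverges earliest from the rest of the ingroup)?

Character polarity is set by the outgroup: the derived state is whichever differs from the outgroup's state, so for dorsal spines the derived state is '0', and for the remaining characters it is '1'.
leaf margin serrate: derived state '1' in Taxon 3 only — an autapomorphy, so it tells us nothing about relationships among taxa.
elongate rostrum (derived state '1') is unique to Taxon 3 (autapomorphy; uninformative for grouping).
Only Taxon 3 and Taxon 8 show the derived state '0' for dorsal spines, supporting them as a clade.
spiracle pair III lost (derived state '1') is shared by all ingroup taxa — unites the whole ingroup.
book lungs (derived state '1') is shared by Taxon 4 and Taxon 6 — a synapomorphy uniting that clade.
caudal autotomy (derived state '1') is shared by Taxon 3, Taxon 4, Taxon 6, and Taxon 8 — a synapomorphy uniting that clade.
Most parsimonious ingroup topology: (((Taxon 3,Taxon 8),(Taxon 6,Taxon 4)),Taxon 9).
Taxon 9 is sister to the clade containing all other ingroup taxa, so it is the earliest-diverging (most basal) ingroup lineage.

Taxon 9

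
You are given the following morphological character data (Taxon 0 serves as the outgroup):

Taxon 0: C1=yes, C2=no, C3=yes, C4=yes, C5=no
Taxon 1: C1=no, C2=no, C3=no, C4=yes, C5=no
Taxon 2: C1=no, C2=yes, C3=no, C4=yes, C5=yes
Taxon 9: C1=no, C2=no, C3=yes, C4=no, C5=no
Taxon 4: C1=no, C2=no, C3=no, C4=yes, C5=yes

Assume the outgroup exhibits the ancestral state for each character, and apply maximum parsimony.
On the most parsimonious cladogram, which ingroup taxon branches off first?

Character polarity is set by the outgroup: the derived state is whichever differs from the outgroup's state, so for C1, C3, C4 the derived state is 'no', and for the remaining characters it is 'yes'.
C1 (derived state 'no') is shared by all ingroup taxa — unites the whole ingroup.
C2 (derived state 'yes') is unique to Taxon 2 (autapomorphy; uninformative for grouping).
C3: derived state 'no' in Taxon 1, Taxon 2, and Taxon 4 only — synapomorphy for {Taxon 1, Taxon 2, Taxon 4}.
C4: derived state 'no' in Taxon 9 only — an autapomorphy, so it tells us nothing about relationships among taxa.
C5 (derived state 'yes') is shared by Taxon 2 and Taxon 4 — a synapomorphy uniting that clade.
Most parsimonious ingroup topology: ((Taxon 1,(Taxon 2,Taxon 4)),Taxon 9).
Taxon 9 is sister to the clade containing all other ingroup taxa, so it is the earliest-diverging (most basal) ingroup lineage.

Taxon 9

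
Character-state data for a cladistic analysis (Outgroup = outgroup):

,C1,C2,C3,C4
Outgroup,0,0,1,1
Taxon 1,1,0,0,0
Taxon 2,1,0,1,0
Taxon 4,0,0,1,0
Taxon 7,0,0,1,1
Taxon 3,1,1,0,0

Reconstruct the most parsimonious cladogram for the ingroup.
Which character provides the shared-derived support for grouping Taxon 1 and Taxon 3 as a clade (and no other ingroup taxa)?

C3

Character polarity is set by the outgroup: the derived state is whichever differs from the outgroup's state, so for C3, C4 the derived state is '0', and for the remaining characters it is '1'.
Only Taxon 1, Taxon 2, and Taxon 3 show the derived state '1' for C1, supporting them as a clade.
C2: derived state '1' in Taxon 3 only — an autapomorphy, so it tells us nothing about relationships among taxa.
C3: derived state '0' in Taxon 1 and Taxon 3 only — synapomorphy for {Taxon 1, Taxon 3}.
C4 (derived state '0') is shared by Taxon 1, Taxon 2, Taxon 3, and Taxon 4 — a synapomorphy uniting that clade.
Most parsimonious ingroup topology: ((((Taxon 1,Taxon 3),Taxon 2),Taxon 4),Taxon 7).
The clade {Taxon 1, Taxon 3} is supported by C3: its derived state '0' occurs in exactly those taxa and in no other taxon (including the outgroup).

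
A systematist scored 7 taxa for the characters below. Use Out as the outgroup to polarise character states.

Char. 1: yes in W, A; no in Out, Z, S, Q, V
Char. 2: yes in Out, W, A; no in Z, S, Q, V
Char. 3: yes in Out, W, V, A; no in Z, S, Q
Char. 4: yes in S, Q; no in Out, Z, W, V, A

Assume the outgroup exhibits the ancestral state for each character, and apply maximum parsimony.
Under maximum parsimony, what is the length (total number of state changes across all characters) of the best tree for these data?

Character polarity is set by the outgroup: the derived state is whichever differs from the outgroup's state, so for Char. 2, Char. 3 the derived state is 'no', and for the remaining characters it is 'yes'.
Char. 1: derived state 'yes' in A and W only — synapomorphy for {A, W}.
Only Q, S, V, and Z show the derived state 'no' for Char. 2, supporting them as a clade.
Only Q, S, and Z show the derived state 'no' for Char. 3, supporting them as a clade.
Char. 4: derived state 'yes' in Q and S only — synapomorphy for {Q, S}.
Most parsimonious ingroup topology: (((Z,(S,Q)),V),(W,A)).
Changes per character on this tree: Char. 1: 1; Char. 2: 1; Char. 3: 1; Char. 4: 1.
Total = 4.

4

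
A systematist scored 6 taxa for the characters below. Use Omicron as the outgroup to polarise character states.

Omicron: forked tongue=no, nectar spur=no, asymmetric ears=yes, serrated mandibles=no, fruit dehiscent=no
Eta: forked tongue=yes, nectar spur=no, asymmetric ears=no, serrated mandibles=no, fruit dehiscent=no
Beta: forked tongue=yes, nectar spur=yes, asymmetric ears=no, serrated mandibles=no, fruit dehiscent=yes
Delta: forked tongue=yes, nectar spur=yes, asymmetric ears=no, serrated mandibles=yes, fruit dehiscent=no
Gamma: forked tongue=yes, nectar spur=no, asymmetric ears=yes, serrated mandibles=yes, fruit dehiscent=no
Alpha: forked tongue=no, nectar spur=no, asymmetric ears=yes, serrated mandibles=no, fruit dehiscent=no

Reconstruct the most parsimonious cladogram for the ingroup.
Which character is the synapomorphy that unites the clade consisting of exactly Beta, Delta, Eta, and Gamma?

Character polarity is set by the outgroup: the derived state is whichever differs from the outgroup's state, so for asymmetric ears the derived state is 'no', and for the remaining characters it is 'yes'.
Only Beta, Delta, Eta, and Gamma show the derived state 'yes' for forked tongue, supporting them as a clade.
nectar spur: derived state 'yes' in Beta and Delta only — synapomorphy for {Beta, Delta}.
asymmetric ears: derived state 'no' in Beta, Delta, and Eta only — synapomorphy for {Beta, Delta, Eta}.
serrated mandibles (state 'yes') occurs in Delta and Gamma but conflicts with the nesting implied by the other characters — most parsimoniously interpreted as homoplasy.
fruit dehiscent: derived state 'yes' in Beta only — an autapomorphy, so it tells us nothing about relationships among taxa.
Most parsimonious ingroup topology: (((Eta,(Beta,Delta)),Gamma),Alpha).
The clade {Beta, Delta, Eta, Gamma} is supported by forked tongue: its derived state 'yes' occurs in exactly those taxa and in no other taxon (including the outgroup).

forked tongue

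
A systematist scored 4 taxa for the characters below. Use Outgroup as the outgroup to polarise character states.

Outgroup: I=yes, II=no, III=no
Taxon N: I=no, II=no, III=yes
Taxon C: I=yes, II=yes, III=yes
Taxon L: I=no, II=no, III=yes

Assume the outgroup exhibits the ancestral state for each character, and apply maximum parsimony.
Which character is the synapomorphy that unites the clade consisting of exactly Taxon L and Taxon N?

I

Character polarity is set by the outgroup: the derived state is whichever differs from the outgroup's state, so for I the derived state is 'no', and for the remaining characters it is 'yes'.
I: derived state 'no' in Taxon L and Taxon N only — synapomorphy for {Taxon L, Taxon N}.
II: derived state 'yes' in Taxon C only — an autapomorphy, so it tells us nothing about relationships among taxa.
III (derived state 'yes') is shared by all ingroup taxa — unites the whole ingroup.
Most parsimonious ingroup topology: ((Taxon N,Taxon L),Taxon C).
The clade {Taxon L, Taxon N} is supported by I: its derived state 'no' occurs in exactly those taxa and in no other taxon (including the outgroup).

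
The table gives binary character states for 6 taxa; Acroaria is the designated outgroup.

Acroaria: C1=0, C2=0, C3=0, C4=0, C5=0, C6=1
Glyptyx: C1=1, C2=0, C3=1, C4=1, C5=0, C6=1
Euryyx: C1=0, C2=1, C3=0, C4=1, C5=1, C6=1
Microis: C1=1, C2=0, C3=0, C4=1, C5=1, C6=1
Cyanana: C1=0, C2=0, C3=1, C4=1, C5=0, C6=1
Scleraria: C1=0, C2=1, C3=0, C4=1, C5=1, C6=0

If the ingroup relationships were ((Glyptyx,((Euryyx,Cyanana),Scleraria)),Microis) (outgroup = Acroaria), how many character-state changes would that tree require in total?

Map each character onto ((Glyptyx,((Euryyx,Cyanana),Scleraria)),Microis) (rooted by Acroaria) and count the minimum state changes it requires (Fitch parsimony):
C1: 2; C2: 2; C3: 2; C4: 1; C5: 3; C6: 1.
Total tree length = 11.

11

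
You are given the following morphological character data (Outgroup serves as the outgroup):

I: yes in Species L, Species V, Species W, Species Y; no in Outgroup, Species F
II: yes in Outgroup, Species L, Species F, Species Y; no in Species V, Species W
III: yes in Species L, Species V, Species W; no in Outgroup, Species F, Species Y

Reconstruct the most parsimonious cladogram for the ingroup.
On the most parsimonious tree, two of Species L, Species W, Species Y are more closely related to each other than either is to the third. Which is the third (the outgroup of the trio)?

Species Y

Character polarity is set by the outgroup: the derived state is whichever differs from the outgroup's state, so for II the derived state is 'no', and for the remaining characters it is 'yes'.
I: derived state 'yes' in Species L, Species V, Species W, and Species Y only — synapomorphy for {Species L, Species V, Species W, Species Y}.
Only Species V and Species W show the derived state 'no' for II, supporting them as a clade.
III: derived state 'yes' in Species L, Species V, and Species W only — synapomorphy for {Species L, Species V, Species W}.
Most parsimonious ingroup topology: (((Species L,(Species V,Species W)),Species Y),Species F).
Species W and Species L share a more recent common ancestor with each other than either does with Species Y, so Species Y is the least closely related of the three.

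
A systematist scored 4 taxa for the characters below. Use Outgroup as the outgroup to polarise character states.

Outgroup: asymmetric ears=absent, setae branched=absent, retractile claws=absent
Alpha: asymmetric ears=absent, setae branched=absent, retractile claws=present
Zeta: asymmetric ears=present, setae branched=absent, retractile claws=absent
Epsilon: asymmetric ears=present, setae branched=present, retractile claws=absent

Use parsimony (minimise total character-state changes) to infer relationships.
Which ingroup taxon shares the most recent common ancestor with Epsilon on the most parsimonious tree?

Zeta

The outgroup has state 'absent' for every character, so 'present' is the derived state throughout.
asymmetric ears (derived state 'present') is shared by Epsilon and Zeta — a synapomorphy uniting that clade.
setae branched (derived state 'present') is unique to Epsilon (autapomorphy; uninformative for grouping).
retractile claws: derived state 'present' in Alpha only — an autapomorphy, so it tells us nothing about relationships among taxa.
Most parsimonious ingroup topology: (Alpha,(Zeta,Epsilon)).
Epsilon and Zeta form a cherry on this tree, so they are sister taxa.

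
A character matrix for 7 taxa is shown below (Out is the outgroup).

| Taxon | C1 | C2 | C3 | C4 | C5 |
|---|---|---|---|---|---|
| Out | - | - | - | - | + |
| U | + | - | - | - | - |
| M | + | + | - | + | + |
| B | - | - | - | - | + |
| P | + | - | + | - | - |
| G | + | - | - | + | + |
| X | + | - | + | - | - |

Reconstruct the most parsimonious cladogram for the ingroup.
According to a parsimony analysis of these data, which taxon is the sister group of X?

P

Character polarity is set by the outgroup: the derived state is whichever differs from the outgroup's state, so for C5 the derived state is '-', and for the remaining characters it is '+'.
C1: derived state '+' in G, M, P, U, and X only — synapomorphy for {G, M, P, U, X}.
C2: derived state '+' in M only — an autapomorphy, so it tells us nothing about relationships among taxa.
C3 (derived state '+') is shared by P and X — a synapomorphy uniting that clade.
C4: derived state '+' in G and M only — synapomorphy for {G, M}.
Only P, U, and X show the derived state '-' for C5, supporting them as a clade.
Most parsimonious ingroup topology: (((U,(P,X)),(M,G)),B).
X and P form a cherry on this tree, so they are sister taxa.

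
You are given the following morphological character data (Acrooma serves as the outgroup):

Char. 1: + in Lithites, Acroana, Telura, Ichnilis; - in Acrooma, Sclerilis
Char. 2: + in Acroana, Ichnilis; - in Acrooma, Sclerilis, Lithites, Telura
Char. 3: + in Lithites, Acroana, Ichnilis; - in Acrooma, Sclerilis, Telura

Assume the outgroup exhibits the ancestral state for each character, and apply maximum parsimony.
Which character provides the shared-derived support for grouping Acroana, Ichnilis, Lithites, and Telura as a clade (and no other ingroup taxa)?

The outgroup has state '-' for every character, so '+' is the derived state throughout.
Only Acroana, Ichnilis, Lithites, and Telura show the derived state '+' for Char. 1, supporting them as a clade.
Only Acroana and Ichnilis show the derived state '+' for Char. 2, supporting them as a clade.
Only Acroana, Ichnilis, and Lithites show the derived state '+' for Char. 3, supporting them as a clade.
Most parsimonious ingroup topology: (Sclerilis,((Lithites,(Acroana,Ichnilis)),Telura)).
The clade {Acroana, Ichnilis, Lithites, Telura} is supported by Char. 1: its derived state '+' occurs in exactly those taxa and in no other taxon (including the outgroup).

Char. 1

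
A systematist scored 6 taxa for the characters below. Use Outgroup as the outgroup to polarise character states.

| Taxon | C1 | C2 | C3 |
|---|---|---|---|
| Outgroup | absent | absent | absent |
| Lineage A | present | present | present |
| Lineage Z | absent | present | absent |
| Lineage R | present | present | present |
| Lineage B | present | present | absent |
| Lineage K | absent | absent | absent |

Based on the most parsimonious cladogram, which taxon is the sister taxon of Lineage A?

The outgroup has state 'absent' for every character, so 'present' is the derived state throughout.
Only Lineage A, Lineage B, and Lineage R show the derived state 'present' for C1, supporting them as a clade.
C2: derived state 'present' in Lineage A, Lineage B, Lineage R, and Lineage Z only — synapomorphy for {Lineage A, Lineage B, Lineage R, Lineage Z}.
Only Lineage A and Lineage R show the derived state 'present' for C3, supporting them as a clade.
Most parsimonious ingroup topology: ((((Lineage A,Lineage R),Lineage B),Lineage Z),Lineage K).
Lineage A and Lineage R form a cherry on this tree, so they are sister taxa.

Lineage R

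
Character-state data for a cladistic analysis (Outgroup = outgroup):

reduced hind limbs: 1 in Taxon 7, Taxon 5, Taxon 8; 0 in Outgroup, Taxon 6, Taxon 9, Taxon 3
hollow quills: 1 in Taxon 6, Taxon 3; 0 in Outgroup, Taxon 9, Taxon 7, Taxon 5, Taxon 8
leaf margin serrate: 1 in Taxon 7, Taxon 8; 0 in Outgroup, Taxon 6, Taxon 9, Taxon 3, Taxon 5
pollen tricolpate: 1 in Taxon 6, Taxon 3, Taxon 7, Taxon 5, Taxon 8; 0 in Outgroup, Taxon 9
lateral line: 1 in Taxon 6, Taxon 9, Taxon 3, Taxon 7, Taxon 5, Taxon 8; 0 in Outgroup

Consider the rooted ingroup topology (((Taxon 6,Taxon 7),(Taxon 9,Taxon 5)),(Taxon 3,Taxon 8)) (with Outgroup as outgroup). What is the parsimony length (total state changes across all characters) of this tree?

Map each character onto (((Taxon 6,Taxon 7),(Taxon 9,Taxon 5)),(Taxon 3,Taxon 8)) (rooted by Outgroup) and count the minimum state changes it requires (Fitch parsimony):
reduced hind limbs: 3; hollow quills: 2; leaf margin serrate: 2; pollen tricolpate: 2; lateral line: 1.
Total tree length = 10.

10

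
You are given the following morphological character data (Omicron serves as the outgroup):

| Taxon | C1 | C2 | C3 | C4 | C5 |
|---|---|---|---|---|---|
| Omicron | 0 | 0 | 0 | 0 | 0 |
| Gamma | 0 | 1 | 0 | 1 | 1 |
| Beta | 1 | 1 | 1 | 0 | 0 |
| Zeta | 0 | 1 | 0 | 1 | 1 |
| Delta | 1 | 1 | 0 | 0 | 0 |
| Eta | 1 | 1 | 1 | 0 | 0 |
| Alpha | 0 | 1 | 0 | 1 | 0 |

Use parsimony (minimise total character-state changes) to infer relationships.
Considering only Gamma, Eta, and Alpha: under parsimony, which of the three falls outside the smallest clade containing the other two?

The outgroup has state '0' for every character, so '1' is the derived state throughout.
Only Beta, Delta, and Eta show the derived state '1' for C1, supporting them as a clade.
C2 (derived state '1') is shared by all ingroup taxa — unites the whole ingroup.
C3: derived state '1' in Beta and Eta only — synapomorphy for {Beta, Eta}.
Only Alpha, Gamma, and Zeta show the derived state '1' for C4, supporting them as a clade.
C5: derived state '1' in Gamma and Zeta only — synapomorphy for {Gamma, Zeta}.
Most parsimonious ingroup topology: (((Gamma,Zeta),Alpha),((Beta,Eta),Delta)).
Gamma and Alpha share a more recent common ancestor with each other than either does with Eta, so Eta is the least closely related of the three.

Eta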